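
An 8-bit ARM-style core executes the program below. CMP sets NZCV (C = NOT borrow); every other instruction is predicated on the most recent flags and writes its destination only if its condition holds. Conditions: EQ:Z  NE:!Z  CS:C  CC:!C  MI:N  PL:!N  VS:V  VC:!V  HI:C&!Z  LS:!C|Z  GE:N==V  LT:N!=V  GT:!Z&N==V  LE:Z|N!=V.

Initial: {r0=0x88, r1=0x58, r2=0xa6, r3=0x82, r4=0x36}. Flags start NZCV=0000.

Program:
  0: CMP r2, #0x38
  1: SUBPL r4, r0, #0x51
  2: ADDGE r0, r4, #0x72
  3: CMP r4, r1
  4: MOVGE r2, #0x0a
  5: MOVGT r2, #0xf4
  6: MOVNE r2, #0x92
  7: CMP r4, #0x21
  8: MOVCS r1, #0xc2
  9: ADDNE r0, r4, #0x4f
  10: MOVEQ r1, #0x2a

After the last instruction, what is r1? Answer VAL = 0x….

0: ✓ CMP  NZCV=0011
1: ✓ SUBPL  r4←0x37
2: · ADDGE
3: ✓ CMP  NZCV=1000
4: · MOVGE
5: · MOVGT
6: ✓ MOVNE  r2←0x92
7: ✓ CMP  NZCV=0010
8: ✓ MOVCS  r1←0xc2
9: ✓ ADDNE  r0←0x86
10: · MOVEQ

VAL = 0xc2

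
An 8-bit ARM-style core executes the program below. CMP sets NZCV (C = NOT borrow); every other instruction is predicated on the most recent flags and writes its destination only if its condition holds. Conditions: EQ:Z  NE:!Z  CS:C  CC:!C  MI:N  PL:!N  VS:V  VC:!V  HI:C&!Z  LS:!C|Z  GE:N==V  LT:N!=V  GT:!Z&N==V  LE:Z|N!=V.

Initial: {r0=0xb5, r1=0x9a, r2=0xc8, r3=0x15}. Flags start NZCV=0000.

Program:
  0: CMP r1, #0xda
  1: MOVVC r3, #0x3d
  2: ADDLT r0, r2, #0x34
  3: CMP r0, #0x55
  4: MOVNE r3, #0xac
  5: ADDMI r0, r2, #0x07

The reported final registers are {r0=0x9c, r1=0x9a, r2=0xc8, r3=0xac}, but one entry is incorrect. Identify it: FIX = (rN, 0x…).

[0] flags=1000 → (cmp)
[1] flags=1000 VC?T → r3=0x3d
[2] flags=1000 LT?T → r0=0xfc
[3] flags=1010 → (cmp)
[4] flags=1010 NE?T → r3=0xac
[5] flags=1010 MI?T → r0=0xcf

FIX = (r0, 0xcf)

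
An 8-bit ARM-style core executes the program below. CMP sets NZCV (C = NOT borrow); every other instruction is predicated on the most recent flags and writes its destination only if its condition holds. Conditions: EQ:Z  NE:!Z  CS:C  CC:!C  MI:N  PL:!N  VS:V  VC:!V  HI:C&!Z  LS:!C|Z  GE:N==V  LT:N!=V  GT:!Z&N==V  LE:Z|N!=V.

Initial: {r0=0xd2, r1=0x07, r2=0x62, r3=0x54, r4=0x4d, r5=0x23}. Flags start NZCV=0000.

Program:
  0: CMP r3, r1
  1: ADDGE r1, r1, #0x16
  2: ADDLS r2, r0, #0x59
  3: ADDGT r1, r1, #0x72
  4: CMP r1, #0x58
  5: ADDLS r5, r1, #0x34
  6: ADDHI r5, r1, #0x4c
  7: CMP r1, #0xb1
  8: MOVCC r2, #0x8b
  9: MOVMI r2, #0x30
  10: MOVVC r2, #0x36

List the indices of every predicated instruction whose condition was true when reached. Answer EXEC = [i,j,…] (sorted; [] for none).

[0] flags=0010 → (cmp)
[1] flags=0010 GE?T → r1=0x1d
[2] flags=0010 LS?F → skip
[3] flags=0010 GT?T → r1=0x8f
[4] flags=0011 → (cmp)
[5] flags=0011 LS?F → skip
[6] flags=0011 HI?T → r5=0xdb
[7] flags=1000 → (cmp)
[8] flags=1000 CC?T → r2=0x8b
[9] flags=1000 MI?T → r2=0x30
[10] flags=1000 VC?T → r2=0x36

EXEC = [1,3,6,8,9,10]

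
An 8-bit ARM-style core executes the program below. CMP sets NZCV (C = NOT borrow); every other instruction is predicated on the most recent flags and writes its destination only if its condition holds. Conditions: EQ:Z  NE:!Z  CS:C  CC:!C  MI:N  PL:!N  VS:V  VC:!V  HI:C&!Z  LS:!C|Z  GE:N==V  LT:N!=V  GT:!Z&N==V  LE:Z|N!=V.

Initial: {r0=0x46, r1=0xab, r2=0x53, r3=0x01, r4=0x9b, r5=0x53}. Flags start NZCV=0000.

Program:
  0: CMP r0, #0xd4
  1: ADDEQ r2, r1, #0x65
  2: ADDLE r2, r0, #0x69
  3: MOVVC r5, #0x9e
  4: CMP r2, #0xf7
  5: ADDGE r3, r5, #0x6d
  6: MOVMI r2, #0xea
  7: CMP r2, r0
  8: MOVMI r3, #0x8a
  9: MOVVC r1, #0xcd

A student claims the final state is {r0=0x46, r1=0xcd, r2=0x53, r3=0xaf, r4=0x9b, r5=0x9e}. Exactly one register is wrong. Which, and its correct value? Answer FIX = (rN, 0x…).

[0] flags=0000 → (cmp)
[1] flags=0000 EQ?F → skip
[2] flags=0000 LE?F → skip
[3] flags=0000 VC?T → r5=0x9e
[4] flags=0000 → (cmp)
[5] flags=0000 GE?T → r3=0x0b
[6] flags=0000 MI?F → skip
[7] flags=0010 → (cmp)
[8] flags=0010 MI?F → skip
[9] flags=0010 VC?T → r1=0xcd

FIX = (r3, 0x0b)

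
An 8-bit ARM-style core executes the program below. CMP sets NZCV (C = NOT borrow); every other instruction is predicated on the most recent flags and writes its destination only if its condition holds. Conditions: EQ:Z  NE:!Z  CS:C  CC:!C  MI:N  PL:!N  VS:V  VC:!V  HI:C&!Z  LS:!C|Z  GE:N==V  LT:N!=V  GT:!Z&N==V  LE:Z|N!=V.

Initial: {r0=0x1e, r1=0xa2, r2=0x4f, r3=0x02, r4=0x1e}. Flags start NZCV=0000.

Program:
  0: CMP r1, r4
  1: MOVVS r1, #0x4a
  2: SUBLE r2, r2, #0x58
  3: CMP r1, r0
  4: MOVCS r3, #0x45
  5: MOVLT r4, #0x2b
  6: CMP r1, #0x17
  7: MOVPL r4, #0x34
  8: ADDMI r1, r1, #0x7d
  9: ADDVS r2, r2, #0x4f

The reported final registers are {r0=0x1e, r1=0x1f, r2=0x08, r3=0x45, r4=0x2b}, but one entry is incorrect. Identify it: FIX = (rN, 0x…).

FIX = (r2, 0xf7)

0: ✓ CMP  NZCV=1010
1: · MOVVS
2: ✓ SUBLE  r2←0xf7
3: ✓ CMP  NZCV=1010
4: ✓ MOVCS  r3←0x45
5: ✓ MOVLT  r4←0x2b
6: ✓ CMP  NZCV=1010
7: · MOVPL
8: ✓ ADDMI  r1←0x1f
9: · ADDVS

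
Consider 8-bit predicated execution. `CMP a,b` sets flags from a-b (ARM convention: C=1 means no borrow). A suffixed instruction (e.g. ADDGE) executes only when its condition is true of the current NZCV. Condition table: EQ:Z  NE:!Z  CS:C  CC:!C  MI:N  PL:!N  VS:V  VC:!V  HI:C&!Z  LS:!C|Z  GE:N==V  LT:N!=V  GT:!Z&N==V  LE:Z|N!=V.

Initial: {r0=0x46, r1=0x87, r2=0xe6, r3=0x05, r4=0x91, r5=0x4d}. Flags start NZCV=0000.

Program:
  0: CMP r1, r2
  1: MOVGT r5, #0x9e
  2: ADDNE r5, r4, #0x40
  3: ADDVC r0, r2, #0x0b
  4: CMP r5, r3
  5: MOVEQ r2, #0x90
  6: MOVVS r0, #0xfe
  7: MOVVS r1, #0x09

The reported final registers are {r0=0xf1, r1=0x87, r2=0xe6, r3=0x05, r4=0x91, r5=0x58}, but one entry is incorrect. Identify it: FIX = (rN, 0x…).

[0] flags=1000 → (cmp)
[1] flags=1000 GT?F → skip
[2] flags=1000 NE?T → r5=0xd1
[3] flags=1000 VC?T → r0=0xf1
[4] flags=1010 → (cmp)
[5] flags=1010 EQ?F → skip
[6] flags=1010 VS?F → skip
[7] flags=1010 VS?F → skip

FIX = (r5, 0xd1)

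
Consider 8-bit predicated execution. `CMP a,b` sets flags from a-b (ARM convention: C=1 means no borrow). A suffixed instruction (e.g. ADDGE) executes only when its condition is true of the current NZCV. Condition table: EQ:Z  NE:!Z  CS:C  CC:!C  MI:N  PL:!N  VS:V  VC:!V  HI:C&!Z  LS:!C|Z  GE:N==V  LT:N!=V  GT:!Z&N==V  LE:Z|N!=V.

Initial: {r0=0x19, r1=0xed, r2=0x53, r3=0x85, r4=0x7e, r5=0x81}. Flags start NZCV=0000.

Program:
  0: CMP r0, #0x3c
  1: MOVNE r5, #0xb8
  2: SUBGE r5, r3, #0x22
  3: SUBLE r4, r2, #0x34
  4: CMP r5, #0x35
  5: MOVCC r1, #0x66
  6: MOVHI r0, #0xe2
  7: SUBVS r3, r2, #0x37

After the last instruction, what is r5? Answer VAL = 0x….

VAL = 0xb8

[0] flags=1000 → (cmp)
[1] flags=1000 NE?T → r5=0xb8
[2] flags=1000 GE?F → skip
[3] flags=1000 LE?T → r4=0x1f
[4] flags=1010 → (cmp)
[5] flags=1010 CC?F → skip
[6] flags=1010 HI?T → r0=0xe2
[7] flags=1010 VS?F → skip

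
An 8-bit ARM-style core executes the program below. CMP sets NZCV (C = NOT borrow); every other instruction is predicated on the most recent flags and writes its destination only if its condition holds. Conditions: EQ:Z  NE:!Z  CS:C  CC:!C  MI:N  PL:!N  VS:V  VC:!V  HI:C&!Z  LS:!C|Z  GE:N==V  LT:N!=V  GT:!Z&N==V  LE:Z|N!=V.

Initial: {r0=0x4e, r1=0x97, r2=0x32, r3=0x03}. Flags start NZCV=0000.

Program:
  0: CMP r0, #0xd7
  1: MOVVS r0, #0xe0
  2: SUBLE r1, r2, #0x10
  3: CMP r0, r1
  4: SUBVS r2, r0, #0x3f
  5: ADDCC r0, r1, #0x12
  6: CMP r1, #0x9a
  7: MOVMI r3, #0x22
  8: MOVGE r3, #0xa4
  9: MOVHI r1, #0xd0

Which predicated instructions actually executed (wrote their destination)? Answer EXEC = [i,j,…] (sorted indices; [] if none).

0: ✓ CMP  NZCV=0000
1: · MOVVS
2: · SUBLE
3: ✓ CMP  NZCV=1001
4: ✓ SUBVS  r2←0x0f
5: ✓ ADDCC  r0←0xa9
6: ✓ CMP  NZCV=1000
7: ✓ MOVMI  r3←0x22
8: · MOVGE
9: · MOVHI

EXEC = [4,5,7]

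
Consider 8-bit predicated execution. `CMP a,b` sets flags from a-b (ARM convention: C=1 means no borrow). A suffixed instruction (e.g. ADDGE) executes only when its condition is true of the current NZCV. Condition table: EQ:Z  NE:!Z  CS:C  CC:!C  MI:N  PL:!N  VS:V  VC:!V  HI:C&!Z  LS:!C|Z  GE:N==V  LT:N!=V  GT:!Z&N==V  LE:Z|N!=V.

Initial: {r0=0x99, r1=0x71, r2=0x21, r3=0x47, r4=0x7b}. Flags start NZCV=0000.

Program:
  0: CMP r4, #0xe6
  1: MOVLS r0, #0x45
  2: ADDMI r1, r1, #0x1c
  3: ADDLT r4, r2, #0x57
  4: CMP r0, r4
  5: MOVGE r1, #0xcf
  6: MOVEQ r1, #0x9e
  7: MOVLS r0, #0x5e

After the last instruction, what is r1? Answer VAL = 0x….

[0] flags=1001 → (cmp)
[1] flags=1001 LS?T → r0=0x45
[2] flags=1001 MI?T → r1=0x8d
[3] flags=1001 LT?F → skip
[4] flags=1000 → (cmp)
[5] flags=1000 GE?F → skip
[6] flags=1000 EQ?F → skip
[7] flags=1000 LS?T → r0=0x5e

VAL = 0x8d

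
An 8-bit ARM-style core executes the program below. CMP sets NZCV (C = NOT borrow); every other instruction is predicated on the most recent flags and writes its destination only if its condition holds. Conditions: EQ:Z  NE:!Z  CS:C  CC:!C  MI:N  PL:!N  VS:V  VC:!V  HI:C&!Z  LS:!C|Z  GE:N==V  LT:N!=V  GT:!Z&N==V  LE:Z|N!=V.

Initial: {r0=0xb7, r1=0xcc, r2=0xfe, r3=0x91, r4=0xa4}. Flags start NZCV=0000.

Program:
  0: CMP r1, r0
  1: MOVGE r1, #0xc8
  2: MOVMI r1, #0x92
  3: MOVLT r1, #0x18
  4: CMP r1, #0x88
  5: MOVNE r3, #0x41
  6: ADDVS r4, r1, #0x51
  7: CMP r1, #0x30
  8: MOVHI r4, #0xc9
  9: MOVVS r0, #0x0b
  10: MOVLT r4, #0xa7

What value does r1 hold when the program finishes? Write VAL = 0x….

[0] flags=0010 → (cmp)
[1] flags=0010 GE?T → r1=0xc8
[2] flags=0010 MI?F → skip
[3] flags=0010 LT?F → skip
[4] flags=0010 → (cmp)
[5] flags=0010 NE?T → r3=0x41
[6] flags=0010 VS?F → skip
[7] flags=1010 → (cmp)
[8] flags=1010 HI?T → r4=0xc9
[9] flags=1010 VS?F → skip
[10] flags=1010 LT?T → r4=0xa7

VAL = 0xc8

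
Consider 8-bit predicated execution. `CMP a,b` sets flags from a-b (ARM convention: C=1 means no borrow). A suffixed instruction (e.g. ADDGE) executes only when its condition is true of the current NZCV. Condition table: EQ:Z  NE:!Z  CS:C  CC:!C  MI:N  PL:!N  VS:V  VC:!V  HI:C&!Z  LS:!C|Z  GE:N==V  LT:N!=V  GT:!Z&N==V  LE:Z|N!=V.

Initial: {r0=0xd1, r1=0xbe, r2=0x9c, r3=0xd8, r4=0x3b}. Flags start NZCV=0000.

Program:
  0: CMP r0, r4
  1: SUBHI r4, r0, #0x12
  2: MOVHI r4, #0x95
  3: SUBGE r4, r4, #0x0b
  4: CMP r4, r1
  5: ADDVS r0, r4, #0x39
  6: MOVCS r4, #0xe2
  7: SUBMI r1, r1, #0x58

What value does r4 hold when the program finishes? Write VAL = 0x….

[0] flags=1010 → (cmp)
[1] flags=1010 HI?T → r4=0xbf
[2] flags=1010 HI?T → r4=0x95
[3] flags=1010 GE?F → skip
[4] flags=1000 → (cmp)
[5] flags=1000 VS?F → skip
[6] flags=1000 CS?F → skip
[7] flags=1000 MI?T → r1=0x66

VAL = 0x95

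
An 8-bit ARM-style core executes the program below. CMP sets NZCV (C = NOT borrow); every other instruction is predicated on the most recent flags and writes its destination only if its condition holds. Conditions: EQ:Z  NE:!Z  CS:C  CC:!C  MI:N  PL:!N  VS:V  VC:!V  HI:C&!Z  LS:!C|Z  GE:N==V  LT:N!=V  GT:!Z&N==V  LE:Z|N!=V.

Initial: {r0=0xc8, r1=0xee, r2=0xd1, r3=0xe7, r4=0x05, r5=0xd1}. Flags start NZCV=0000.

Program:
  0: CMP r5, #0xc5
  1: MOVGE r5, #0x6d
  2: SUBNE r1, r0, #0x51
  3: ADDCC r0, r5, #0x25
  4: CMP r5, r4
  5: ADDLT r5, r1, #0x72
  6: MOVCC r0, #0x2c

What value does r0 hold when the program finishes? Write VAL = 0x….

0: ✓ CMP  NZCV=0010
1: ✓ MOVGE  r5←0x6d
2: ✓ SUBNE  r1←0x77
3: · ADDCC
4: ✓ CMP  NZCV=0010
5: · ADDLT
6: · MOVCC

VAL = 0xc8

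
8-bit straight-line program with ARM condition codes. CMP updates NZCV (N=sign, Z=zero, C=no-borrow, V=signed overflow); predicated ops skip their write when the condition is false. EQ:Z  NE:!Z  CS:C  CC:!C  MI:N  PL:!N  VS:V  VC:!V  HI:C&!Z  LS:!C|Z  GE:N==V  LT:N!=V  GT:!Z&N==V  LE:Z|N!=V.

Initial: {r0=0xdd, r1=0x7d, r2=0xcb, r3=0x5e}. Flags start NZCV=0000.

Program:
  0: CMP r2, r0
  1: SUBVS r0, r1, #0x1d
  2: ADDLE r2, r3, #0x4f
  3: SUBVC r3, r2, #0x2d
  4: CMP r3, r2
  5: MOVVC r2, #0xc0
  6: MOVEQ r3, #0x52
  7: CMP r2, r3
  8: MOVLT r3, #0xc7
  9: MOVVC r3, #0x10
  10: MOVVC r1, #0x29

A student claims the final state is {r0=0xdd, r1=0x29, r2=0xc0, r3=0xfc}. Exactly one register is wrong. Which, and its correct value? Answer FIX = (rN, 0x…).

[0] flags=1000 → (cmp)
[1] flags=1000 VS?F → skip
[2] flags=1000 LE?T → r2=0xad
[3] flags=1000 VC?T → r3=0x80
[4] flags=1000 → (cmp)
[5] flags=1000 VC?T → r2=0xc0
[6] flags=1000 EQ?F → skip
[7] flags=0010 → (cmp)
[8] flags=0010 LT?F → skip
[9] flags=0010 VC?T → r3=0x10
[10] flags=0010 VC?T → r1=0x29

FIX = (r3, 0x10)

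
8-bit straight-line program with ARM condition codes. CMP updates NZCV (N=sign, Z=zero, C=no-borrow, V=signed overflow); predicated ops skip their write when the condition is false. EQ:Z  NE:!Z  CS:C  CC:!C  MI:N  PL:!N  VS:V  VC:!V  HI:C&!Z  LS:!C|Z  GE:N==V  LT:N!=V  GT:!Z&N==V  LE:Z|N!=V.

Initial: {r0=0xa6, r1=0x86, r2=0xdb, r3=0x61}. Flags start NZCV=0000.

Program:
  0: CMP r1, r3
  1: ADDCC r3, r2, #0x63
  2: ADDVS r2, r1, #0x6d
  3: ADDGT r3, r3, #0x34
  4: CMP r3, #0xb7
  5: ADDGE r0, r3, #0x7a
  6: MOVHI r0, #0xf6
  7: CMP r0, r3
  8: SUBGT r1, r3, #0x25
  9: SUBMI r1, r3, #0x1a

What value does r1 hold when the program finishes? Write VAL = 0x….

VAL = 0x86

[0] flags=0011 → (cmp)
[1] flags=0011 CC?F → skip
[2] flags=0011 VS?T → r2=0xf3
[3] flags=0011 GT?F → skip
[4] flags=1001 → (cmp)
[5] flags=1001 GE?T → r0=0xdb
[6] flags=1001 HI?F → skip
[7] flags=0011 → (cmp)
[8] flags=0011 GT?F → skip
[9] flags=0011 MI?F → skip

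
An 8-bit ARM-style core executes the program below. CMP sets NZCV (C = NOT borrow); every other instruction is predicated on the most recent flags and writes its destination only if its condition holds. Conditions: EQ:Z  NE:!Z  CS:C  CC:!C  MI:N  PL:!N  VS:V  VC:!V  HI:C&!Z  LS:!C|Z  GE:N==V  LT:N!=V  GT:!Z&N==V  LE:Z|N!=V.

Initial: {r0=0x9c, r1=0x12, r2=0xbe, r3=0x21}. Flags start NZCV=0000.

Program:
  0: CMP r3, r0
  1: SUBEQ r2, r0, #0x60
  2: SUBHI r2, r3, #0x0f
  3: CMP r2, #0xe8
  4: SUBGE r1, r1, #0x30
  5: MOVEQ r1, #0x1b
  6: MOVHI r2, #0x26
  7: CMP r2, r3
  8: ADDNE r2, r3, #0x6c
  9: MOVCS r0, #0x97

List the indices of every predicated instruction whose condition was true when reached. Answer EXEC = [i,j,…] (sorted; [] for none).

EXEC = [8,9]

[0] flags=1001 → (cmp)
[1] flags=1001 EQ?F → skip
[2] flags=1001 HI?F → skip
[3] flags=1000 → (cmp)
[4] flags=1000 GE?F → skip
[5] flags=1000 EQ?F → skip
[6] flags=1000 HI?F → skip
[7] flags=1010 → (cmp)
[8] flags=1010 NE?T → r2=0x8d
[9] flags=1010 CS?T → r0=0x97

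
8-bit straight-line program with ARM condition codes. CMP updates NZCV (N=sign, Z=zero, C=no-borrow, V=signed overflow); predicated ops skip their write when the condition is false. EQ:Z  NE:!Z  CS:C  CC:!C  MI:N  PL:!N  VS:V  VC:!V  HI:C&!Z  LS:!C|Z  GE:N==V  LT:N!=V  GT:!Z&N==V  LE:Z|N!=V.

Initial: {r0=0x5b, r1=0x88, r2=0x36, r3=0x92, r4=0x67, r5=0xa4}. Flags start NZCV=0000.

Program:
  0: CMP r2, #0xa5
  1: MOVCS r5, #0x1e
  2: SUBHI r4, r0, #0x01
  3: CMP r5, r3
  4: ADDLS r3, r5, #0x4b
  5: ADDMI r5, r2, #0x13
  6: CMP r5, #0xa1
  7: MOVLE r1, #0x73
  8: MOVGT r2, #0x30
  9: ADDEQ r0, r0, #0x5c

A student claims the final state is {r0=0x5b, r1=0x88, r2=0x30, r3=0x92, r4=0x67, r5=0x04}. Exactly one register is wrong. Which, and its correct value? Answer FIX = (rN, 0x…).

0: ✓ CMP  NZCV=1001
1: · MOVCS
2: · SUBHI
3: ✓ CMP  NZCV=0010
4: · ADDLS
5: · ADDMI
6: ✓ CMP  NZCV=0010
7: · MOVLE
8: ✓ MOVGT  r2←0x30
9: · ADDEQ

FIX = (r5, 0xa4)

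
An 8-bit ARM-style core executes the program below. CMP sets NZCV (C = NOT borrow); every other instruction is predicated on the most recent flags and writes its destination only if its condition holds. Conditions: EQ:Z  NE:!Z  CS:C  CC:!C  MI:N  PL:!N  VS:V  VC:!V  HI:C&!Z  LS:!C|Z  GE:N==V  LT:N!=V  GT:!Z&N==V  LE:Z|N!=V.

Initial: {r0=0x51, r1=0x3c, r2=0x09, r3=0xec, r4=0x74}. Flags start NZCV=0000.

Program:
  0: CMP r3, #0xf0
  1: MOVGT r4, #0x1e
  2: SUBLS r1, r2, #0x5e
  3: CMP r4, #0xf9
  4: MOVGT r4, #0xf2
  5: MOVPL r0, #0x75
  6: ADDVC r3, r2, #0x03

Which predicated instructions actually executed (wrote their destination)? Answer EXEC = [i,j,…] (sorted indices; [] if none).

0: ✓ CMP  NZCV=1000
1: · MOVGT
2: ✓ SUBLS  r1←0xab
3: ✓ CMP  NZCV=0000
4: ✓ MOVGT  r4←0xf2
5: ✓ MOVPL  r0←0x75
6: ✓ ADDVC  r3←0x0c

EXEC = [2,4,5,6]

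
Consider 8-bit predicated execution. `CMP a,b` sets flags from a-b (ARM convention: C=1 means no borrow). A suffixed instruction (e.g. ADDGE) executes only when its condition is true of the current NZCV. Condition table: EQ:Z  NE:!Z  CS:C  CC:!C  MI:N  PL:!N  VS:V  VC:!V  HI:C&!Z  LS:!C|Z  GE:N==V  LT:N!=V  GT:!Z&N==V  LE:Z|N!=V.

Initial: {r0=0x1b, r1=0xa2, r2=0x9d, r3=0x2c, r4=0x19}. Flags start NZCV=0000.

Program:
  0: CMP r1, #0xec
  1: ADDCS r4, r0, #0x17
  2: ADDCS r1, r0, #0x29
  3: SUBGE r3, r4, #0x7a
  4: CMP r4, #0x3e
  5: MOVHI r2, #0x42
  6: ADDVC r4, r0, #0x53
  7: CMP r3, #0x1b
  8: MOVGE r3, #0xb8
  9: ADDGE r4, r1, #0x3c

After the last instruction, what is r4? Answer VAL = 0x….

VAL = 0xde

[0] flags=1000 → (cmp)
[1] flags=1000 CS?F → skip
[2] flags=1000 CS?F → skip
[3] flags=1000 GE?F → skip
[4] flags=1000 → (cmp)
[5] flags=1000 HI?F → skip
[6] flags=1000 VC?T → r4=0x6e
[7] flags=0010 → (cmp)
[8] flags=0010 GE?T → r3=0xb8
[9] flags=0010 GE?T → r4=0xde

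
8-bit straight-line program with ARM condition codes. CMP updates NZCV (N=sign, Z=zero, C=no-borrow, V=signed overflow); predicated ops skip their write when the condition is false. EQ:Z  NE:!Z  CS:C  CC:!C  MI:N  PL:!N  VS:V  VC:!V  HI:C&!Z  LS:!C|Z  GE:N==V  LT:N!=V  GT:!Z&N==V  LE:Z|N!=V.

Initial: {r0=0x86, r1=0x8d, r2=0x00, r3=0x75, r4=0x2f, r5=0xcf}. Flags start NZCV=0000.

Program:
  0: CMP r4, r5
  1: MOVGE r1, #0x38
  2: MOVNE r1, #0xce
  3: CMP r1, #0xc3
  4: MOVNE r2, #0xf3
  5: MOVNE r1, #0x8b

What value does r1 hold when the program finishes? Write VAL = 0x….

VAL = 0x8b

[0] flags=0000 → (cmp)
[1] flags=0000 GE?T → r1=0x38
[2] flags=0000 NE?T → r1=0xce
[3] flags=0010 → (cmp)
[4] flags=0010 NE?T → r2=0xf3
[5] flags=0010 NE?T → r1=0x8b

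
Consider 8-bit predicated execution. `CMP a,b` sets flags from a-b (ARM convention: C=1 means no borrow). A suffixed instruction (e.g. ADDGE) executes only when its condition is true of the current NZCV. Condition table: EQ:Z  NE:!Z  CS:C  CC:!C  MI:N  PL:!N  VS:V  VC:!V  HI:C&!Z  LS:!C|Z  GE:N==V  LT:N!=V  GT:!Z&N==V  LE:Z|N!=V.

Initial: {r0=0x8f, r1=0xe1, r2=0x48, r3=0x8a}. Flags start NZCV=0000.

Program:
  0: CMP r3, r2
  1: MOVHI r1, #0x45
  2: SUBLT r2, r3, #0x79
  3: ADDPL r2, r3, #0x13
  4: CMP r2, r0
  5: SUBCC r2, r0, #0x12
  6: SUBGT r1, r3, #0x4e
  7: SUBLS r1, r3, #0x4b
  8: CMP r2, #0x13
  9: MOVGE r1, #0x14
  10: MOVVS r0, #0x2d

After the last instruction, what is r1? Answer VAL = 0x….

VAL = 0x3c

[0] flags=0011 → (cmp)
[1] flags=0011 HI?T → r1=0x45
[2] flags=0011 LT?T → r2=0x11
[3] flags=0011 PL?T → r2=0x9d
[4] flags=0010 → (cmp)
[5] flags=0010 CC?F → skip
[6] flags=0010 GT?T → r1=0x3c
[7] flags=0010 LS?F → skip
[8] flags=1010 → (cmp)
[9] flags=1010 GE?F → skip
[10] flags=1010 VS?F → skip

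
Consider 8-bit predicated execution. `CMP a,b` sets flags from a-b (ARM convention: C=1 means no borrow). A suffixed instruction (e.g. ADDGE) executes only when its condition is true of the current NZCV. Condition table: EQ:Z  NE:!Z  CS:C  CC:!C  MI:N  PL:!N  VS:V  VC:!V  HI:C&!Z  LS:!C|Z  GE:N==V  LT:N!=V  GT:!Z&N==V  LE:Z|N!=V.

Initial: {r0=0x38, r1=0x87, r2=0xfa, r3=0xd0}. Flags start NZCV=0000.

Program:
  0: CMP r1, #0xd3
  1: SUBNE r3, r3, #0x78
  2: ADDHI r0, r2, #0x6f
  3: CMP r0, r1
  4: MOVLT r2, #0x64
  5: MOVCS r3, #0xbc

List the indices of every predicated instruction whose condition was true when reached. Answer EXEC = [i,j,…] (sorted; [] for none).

EXEC = [1]

[0] flags=1000 → (cmp)
[1] flags=1000 NE?T → r3=0x58
[2] flags=1000 HI?F → skip
[3] flags=1001 → (cmp)
[4] flags=1001 LT?F → skip
[5] flags=1001 CS?F → skip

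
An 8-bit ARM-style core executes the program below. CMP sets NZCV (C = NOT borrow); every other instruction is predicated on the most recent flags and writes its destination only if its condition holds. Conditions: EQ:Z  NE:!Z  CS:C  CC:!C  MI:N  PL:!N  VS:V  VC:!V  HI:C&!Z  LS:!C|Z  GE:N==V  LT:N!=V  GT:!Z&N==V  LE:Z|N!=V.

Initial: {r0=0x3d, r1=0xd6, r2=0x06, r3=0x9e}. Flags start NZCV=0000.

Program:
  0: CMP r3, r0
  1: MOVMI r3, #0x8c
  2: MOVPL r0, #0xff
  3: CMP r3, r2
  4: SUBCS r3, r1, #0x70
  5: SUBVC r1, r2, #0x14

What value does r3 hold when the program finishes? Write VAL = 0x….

VAL = 0x66

0: ✓ CMP  NZCV=0011
1: · MOVMI
2: ✓ MOVPL  r0←0xff
3: ✓ CMP  NZCV=1010
4: ✓ SUBCS  r3←0x66
5: ✓ SUBVC  r1←0xf2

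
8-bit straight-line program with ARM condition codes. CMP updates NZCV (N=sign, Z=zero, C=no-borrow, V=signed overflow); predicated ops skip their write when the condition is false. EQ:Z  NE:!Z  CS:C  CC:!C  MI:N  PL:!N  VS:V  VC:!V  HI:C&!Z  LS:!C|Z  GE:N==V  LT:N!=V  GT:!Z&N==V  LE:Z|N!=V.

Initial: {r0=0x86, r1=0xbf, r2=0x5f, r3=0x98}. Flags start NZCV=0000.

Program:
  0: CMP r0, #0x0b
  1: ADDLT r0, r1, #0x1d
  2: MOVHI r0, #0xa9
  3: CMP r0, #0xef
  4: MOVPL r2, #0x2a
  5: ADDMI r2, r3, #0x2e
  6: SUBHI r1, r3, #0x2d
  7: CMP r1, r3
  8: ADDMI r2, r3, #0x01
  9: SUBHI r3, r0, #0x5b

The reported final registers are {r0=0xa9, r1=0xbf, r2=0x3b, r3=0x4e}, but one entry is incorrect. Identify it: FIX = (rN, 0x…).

[0] flags=0011 → (cmp)
[1] flags=0011 LT?T → r0=0xdc
[2] flags=0011 HI?T → r0=0xa9
[3] flags=1000 → (cmp)
[4] flags=1000 PL?F → skip
[5] flags=1000 MI?T → r2=0xc6
[6] flags=1000 HI?F → skip
[7] flags=0010 → (cmp)
[8] flags=0010 MI?F → skip
[9] flags=0010 HI?T → r3=0x4e

FIX = (r2, 0xc6)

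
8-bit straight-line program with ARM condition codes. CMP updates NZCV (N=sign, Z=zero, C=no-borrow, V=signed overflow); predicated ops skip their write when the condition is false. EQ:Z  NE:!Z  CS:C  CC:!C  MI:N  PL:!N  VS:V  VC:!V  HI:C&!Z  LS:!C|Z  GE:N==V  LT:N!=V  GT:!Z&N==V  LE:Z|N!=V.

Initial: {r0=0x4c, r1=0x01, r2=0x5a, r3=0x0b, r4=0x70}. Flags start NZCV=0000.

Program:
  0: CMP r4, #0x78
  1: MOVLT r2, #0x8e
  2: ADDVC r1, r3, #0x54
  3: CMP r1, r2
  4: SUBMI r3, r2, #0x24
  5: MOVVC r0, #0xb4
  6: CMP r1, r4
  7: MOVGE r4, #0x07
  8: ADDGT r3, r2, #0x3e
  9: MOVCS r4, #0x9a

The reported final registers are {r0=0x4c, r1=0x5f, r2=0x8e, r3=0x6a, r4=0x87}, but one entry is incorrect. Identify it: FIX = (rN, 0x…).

0: ✓ CMP  NZCV=1000
1: ✓ MOVLT  r2←0x8e
2: ✓ ADDVC  r1←0x5f
3: ✓ CMP  NZCV=1001
4: ✓ SUBMI  r3←0x6a
5: · MOVVC
6: ✓ CMP  NZCV=1000
7: · MOVGE
8: · ADDGT
9: · MOVCS

FIX = (r4, 0x70)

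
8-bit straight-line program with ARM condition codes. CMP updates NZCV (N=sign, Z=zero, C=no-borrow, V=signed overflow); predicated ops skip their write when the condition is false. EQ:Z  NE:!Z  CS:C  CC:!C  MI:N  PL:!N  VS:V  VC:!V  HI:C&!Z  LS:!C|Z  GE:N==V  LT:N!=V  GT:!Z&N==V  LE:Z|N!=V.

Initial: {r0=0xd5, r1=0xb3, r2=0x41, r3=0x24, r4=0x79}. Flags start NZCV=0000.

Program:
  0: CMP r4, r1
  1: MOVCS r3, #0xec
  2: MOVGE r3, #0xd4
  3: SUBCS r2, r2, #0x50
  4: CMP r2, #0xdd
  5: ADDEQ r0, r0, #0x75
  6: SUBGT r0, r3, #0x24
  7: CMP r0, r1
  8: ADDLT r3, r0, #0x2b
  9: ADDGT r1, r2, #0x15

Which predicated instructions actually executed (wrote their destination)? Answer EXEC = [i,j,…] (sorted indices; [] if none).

EXEC = [2,6,8]

[0] flags=1001 → (cmp)
[1] flags=1001 CS?F → skip
[2] flags=1001 GE?T → r3=0xd4
[3] flags=1001 CS?F → skip
[4] flags=0000 → (cmp)
[5] flags=0000 EQ?F → skip
[6] flags=0000 GT?T → r0=0xb0
[7] flags=1000 → (cmp)
[8] flags=1000 LT?T → r3=0xdb
[9] flags=1000 GT?F → skip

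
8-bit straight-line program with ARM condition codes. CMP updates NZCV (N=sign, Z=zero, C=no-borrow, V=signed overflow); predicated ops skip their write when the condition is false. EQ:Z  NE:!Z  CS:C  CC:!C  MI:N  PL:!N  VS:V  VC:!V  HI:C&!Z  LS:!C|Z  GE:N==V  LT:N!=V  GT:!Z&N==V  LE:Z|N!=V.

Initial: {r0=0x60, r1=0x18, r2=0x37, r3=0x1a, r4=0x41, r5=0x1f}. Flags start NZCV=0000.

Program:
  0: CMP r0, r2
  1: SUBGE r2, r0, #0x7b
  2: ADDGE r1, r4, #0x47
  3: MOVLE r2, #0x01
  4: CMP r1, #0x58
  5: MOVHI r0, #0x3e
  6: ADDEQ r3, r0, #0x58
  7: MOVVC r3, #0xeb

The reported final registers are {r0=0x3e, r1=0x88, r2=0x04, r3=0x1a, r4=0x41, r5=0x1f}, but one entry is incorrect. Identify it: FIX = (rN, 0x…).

FIX = (r2, 0xe5)

[0] flags=0010 → (cmp)
[1] flags=0010 GE?T → r2=0xe5
[2] flags=0010 GE?T → r1=0x88
[3] flags=0010 LE?F → skip
[4] flags=0011 → (cmp)
[5] flags=0011 HI?T → r0=0x3e
[6] flags=0011 EQ?F → skip
[7] flags=0011 VC?F → skip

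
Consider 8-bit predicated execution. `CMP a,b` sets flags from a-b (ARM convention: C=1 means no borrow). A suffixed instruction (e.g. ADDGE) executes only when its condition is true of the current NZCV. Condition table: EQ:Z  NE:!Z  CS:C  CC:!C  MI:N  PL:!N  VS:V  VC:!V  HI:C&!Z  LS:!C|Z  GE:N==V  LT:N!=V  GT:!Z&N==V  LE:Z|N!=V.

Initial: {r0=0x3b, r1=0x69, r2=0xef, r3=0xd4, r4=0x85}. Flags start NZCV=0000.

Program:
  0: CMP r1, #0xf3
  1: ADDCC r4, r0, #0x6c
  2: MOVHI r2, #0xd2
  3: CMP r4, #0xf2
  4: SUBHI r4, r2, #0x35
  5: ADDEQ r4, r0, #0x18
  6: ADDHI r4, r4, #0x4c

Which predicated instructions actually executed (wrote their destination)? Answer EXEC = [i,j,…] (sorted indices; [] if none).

EXEC = [1]

0: ✓ CMP  NZCV=0000
1: ✓ ADDCC  r4←0xa7
2: · MOVHI
3: ✓ CMP  NZCV=1000
4: · SUBHI
5: · ADDEQ
6: · ADDHI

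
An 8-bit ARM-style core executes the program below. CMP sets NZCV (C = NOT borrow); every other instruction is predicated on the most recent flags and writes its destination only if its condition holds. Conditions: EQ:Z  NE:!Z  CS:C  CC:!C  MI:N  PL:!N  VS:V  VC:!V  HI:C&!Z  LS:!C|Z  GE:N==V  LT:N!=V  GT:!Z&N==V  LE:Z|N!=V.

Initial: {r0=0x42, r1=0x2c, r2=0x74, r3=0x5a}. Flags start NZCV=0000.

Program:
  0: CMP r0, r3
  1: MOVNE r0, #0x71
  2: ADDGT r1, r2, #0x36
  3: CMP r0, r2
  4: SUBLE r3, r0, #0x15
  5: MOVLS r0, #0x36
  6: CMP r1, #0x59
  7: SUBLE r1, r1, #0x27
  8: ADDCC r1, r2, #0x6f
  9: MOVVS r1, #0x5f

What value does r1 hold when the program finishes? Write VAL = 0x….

0: ✓ CMP  NZCV=1000
1: ✓ MOVNE  r0←0x71
2: · ADDGT
3: ✓ CMP  NZCV=1000
4: ✓ SUBLE  r3←0x5c
5: ✓ MOVLS  r0←0x36
6: ✓ CMP  NZCV=1000
7: ✓ SUBLE  r1←0x05
8: ✓ ADDCC  r1←0xe3
9: · MOVVS

VAL = 0xe3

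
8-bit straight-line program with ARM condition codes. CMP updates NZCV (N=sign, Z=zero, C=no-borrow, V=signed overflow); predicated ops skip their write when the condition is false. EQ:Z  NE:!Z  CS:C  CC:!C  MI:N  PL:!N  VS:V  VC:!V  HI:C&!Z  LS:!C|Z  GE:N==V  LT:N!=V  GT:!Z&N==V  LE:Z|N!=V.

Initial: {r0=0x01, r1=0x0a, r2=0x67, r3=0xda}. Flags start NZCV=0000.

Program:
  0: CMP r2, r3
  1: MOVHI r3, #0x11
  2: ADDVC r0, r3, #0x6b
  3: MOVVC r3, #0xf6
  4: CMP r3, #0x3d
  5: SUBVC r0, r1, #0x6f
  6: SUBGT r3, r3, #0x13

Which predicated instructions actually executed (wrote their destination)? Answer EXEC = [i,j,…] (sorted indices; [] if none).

[0] flags=1001 → (cmp)
[1] flags=1001 HI?F → skip
[2] flags=1001 VC?F → skip
[3] flags=1001 VC?F → skip
[4] flags=1010 → (cmp)
[5] flags=1010 VC?T → r0=0x9b
[6] flags=1010 GT?F → skip

EXEC = [5]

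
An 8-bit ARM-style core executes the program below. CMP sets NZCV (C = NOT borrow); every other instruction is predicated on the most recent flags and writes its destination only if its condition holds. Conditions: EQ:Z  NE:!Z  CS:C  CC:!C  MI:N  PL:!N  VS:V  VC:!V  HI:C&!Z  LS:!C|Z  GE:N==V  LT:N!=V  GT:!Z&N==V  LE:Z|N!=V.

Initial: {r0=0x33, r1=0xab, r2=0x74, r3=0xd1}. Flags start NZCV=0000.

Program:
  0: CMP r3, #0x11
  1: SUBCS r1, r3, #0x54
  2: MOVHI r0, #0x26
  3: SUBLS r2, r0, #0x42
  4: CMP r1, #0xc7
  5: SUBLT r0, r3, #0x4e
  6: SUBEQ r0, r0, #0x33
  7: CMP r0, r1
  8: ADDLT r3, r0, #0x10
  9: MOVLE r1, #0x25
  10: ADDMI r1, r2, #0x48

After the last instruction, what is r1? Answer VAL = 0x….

0: ✓ CMP  NZCV=1010
1: ✓ SUBCS  r1←0x7d
2: ✓ MOVHI  r0←0x26
3: · SUBLS
4: ✓ CMP  NZCV=1001
5: · SUBLT
6: · SUBEQ
7: ✓ CMP  NZCV=1000
8: ✓ ADDLT  r3←0x36
9: ✓ MOVLE  r1←0x25
10: ✓ ADDMI  r1←0xbc

VAL = 0xbc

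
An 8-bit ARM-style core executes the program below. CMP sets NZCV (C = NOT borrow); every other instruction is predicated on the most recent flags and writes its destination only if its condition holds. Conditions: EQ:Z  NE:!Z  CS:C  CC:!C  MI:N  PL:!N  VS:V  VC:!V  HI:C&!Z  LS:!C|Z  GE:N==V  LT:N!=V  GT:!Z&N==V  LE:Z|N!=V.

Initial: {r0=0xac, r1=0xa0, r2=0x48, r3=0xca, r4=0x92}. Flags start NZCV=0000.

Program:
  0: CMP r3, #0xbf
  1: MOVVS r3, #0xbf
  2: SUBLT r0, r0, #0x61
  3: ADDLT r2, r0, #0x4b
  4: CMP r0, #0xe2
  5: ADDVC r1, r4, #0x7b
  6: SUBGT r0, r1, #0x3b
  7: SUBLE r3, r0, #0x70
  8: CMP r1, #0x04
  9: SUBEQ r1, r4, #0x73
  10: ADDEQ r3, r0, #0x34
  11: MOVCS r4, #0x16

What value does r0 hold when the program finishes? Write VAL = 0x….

0: ✓ CMP  NZCV=0010
1: · MOVVS
2: · SUBLT
3: · ADDLT
4: ✓ CMP  NZCV=1000
5: ✓ ADDVC  r1←0x0d
6: · SUBGT
7: ✓ SUBLE  r3←0x3c
8: ✓ CMP  NZCV=0010
9: · SUBEQ
10: · ADDEQ
11: ✓ MOVCS  r4←0x16

VAL = 0xac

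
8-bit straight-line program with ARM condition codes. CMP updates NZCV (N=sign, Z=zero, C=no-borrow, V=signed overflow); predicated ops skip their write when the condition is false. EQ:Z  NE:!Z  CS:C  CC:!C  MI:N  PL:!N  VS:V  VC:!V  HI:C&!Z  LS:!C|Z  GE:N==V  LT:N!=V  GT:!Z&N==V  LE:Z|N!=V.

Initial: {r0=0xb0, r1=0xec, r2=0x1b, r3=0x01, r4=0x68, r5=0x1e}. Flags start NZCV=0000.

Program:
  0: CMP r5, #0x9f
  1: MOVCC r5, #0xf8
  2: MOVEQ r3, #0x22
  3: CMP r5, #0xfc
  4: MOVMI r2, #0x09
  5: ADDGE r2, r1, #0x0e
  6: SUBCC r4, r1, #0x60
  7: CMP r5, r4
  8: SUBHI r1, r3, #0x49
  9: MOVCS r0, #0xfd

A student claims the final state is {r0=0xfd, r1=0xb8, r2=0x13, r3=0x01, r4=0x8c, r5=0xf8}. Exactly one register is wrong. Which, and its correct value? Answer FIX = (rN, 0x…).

FIX = (r2, 0x09)

0: ✓ CMP  NZCV=0000
1: ✓ MOVCC  r5←0xf8
2: · MOVEQ
3: ✓ CMP  NZCV=1000
4: ✓ MOVMI  r2←0x09
5: · ADDGE
6: ✓ SUBCC  r4←0x8c
7: ✓ CMP  NZCV=0010
8: ✓ SUBHI  r1←0xb8
9: ✓ MOVCS  r0←0xfd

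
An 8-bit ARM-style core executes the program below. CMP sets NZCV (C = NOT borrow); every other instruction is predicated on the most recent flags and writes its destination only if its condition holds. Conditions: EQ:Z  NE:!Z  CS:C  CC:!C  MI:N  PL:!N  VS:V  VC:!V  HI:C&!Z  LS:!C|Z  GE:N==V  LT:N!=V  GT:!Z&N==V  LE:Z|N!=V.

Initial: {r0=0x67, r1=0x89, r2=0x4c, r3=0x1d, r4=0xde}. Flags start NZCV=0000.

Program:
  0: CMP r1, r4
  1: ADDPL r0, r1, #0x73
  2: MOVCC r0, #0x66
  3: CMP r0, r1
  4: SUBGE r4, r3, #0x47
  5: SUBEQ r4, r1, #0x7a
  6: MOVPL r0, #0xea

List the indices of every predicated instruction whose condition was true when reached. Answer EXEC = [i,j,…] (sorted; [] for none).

EXEC = [2,4]

[0] flags=1000 → (cmp)
[1] flags=1000 PL?F → skip
[2] flags=1000 CC?T → r0=0x66
[3] flags=1001 → (cmp)
[4] flags=1001 GE?T → r4=0xd6
[5] flags=1001 EQ?F → skip
[6] flags=1001 PL?F → skip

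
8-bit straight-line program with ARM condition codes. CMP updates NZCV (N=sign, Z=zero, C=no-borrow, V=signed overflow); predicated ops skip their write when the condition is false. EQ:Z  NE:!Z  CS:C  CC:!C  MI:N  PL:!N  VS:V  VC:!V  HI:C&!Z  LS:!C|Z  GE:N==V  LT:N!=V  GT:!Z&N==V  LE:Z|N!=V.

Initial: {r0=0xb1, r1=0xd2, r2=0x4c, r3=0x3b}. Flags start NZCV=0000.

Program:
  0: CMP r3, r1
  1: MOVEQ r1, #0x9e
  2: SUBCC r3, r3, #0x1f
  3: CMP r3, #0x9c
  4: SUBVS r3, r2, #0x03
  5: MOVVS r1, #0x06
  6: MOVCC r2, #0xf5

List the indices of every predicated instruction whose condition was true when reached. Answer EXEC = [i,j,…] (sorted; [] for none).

EXEC = [2,4,5,6]

[0] flags=0000 → (cmp)
[1] flags=0000 EQ?F → skip
[2] flags=0000 CC?T → r3=0x1c
[3] flags=1001 → (cmp)
[4] flags=1001 VS?T → r3=0x49
[5] flags=1001 VS?T → r1=0x06
[6] flags=1001 CC?T → r2=0xf5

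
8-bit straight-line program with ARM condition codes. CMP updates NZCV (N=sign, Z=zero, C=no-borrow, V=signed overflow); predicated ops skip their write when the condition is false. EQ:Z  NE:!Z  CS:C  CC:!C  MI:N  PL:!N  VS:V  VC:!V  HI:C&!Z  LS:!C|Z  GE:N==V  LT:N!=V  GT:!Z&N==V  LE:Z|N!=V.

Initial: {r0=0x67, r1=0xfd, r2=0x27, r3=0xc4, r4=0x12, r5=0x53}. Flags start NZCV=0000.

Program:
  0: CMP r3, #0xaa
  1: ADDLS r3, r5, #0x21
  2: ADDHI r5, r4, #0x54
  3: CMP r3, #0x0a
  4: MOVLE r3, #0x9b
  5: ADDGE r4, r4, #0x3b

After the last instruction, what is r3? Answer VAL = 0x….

0: ✓ CMP  NZCV=0010
1: · ADDLS
2: ✓ ADDHI  r5←0x66
3: ✓ CMP  NZCV=1010
4: ✓ MOVLE  r3←0x9b
5: · ADDGE

VAL = 0x9b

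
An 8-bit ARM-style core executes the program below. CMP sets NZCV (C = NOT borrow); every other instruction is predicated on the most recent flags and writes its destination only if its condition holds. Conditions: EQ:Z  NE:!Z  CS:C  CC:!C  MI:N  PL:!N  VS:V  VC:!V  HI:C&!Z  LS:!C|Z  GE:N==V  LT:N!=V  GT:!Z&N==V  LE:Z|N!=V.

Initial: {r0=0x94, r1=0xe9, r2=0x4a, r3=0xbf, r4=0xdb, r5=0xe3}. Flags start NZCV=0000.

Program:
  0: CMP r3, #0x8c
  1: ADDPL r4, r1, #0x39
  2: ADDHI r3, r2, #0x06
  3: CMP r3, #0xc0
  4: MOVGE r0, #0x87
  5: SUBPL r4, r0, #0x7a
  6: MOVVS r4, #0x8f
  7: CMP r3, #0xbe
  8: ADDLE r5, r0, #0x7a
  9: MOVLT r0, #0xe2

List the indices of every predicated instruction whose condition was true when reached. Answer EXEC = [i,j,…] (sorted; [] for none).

EXEC = [1,2,4,6]

0: ✓ CMP  NZCV=0010
1: ✓ ADDPL  r4←0x22
2: ✓ ADDHI  r3←0x50
3: ✓ CMP  NZCV=1001
4: ✓ MOVGE  r0←0x87
5: · SUBPL
6: ✓ MOVVS  r4←0x8f
7: ✓ CMP  NZCV=1001
8: · ADDLE
9: · MOVLT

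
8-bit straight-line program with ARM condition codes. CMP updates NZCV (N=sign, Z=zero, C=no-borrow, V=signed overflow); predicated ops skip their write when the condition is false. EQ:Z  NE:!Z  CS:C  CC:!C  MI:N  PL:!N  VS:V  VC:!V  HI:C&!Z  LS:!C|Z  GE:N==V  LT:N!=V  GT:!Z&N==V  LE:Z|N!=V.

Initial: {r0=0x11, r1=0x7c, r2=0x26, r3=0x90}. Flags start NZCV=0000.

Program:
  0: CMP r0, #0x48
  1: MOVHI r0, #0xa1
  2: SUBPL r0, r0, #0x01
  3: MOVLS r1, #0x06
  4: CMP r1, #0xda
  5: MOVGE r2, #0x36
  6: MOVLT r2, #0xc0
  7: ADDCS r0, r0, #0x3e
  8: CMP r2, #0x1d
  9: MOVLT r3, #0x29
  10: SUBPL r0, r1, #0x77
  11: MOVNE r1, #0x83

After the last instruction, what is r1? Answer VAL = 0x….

0: ✓ CMP  NZCV=1000
1: · MOVHI
2: · SUBPL
3: ✓ MOVLS  r1←0x06
4: ✓ CMP  NZCV=0000
5: ✓ MOVGE  r2←0x36
6: · MOVLT
7: · ADDCS
8: ✓ CMP  NZCV=0010
9: · MOVLT
10: ✓ SUBPL  r0←0x8f
11: ✓ MOVNE  r1←0x83

VAL = 0x83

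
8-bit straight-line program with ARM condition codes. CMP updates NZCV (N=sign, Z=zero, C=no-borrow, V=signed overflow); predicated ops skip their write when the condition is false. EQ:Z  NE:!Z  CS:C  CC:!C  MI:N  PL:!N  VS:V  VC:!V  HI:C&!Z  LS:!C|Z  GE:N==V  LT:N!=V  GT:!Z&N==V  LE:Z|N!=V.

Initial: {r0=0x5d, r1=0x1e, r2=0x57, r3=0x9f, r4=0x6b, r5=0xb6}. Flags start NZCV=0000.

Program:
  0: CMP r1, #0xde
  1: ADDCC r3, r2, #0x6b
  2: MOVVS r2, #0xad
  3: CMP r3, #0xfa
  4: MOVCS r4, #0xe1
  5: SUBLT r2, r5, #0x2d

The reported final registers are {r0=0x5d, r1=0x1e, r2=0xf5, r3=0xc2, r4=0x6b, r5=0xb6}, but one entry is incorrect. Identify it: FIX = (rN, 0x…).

FIX = (r2, 0x89)

[0] flags=0000 → (cmp)
[1] flags=0000 CC?T → r3=0xc2
[2] flags=0000 VS?F → skip
[3] flags=1000 → (cmp)
[4] flags=1000 CS?F → skip
[5] flags=1000 LT?T → r2=0x89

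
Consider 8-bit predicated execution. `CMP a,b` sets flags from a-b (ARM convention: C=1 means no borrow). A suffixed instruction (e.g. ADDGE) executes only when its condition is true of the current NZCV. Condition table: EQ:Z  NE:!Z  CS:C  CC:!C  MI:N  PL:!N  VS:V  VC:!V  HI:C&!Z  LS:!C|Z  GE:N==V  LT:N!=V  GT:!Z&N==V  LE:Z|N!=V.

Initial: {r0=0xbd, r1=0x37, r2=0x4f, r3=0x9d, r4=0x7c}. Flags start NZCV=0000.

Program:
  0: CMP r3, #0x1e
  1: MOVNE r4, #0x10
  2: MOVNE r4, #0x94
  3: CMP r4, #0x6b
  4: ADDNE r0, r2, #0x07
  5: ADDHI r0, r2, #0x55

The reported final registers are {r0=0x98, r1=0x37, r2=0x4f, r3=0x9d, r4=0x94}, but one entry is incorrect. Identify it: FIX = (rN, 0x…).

FIX = (r0, 0xa4)

[0] flags=0011 → (cmp)
[1] flags=0011 NE?T → r4=0x10
[2] flags=0011 NE?T → r4=0x94
[3] flags=0011 → (cmp)
[4] flags=0011 NE?T → r0=0x56
[5] flags=0011 HI?T → r0=0xa4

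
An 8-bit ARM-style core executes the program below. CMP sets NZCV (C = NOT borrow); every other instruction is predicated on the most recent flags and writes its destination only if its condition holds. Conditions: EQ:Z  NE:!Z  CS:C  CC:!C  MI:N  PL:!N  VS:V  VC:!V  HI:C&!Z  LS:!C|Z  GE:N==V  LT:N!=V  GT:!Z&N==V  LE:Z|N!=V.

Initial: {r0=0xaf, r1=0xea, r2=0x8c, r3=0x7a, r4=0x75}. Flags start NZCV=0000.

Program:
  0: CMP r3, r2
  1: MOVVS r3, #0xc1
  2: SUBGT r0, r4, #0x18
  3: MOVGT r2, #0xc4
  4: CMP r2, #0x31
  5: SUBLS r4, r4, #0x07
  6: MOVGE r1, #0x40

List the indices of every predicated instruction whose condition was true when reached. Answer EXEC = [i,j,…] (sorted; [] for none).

EXEC = [1,2,3]

[0] flags=1001 → (cmp)
[1] flags=1001 VS?T → r3=0xc1
[2] flags=1001 GT?T → r0=0x5d
[3] flags=1001 GT?T → r2=0xc4
[4] flags=1010 → (cmp)
[5] flags=1010 LS?F → skip
[6] flags=1010 GE?F → skip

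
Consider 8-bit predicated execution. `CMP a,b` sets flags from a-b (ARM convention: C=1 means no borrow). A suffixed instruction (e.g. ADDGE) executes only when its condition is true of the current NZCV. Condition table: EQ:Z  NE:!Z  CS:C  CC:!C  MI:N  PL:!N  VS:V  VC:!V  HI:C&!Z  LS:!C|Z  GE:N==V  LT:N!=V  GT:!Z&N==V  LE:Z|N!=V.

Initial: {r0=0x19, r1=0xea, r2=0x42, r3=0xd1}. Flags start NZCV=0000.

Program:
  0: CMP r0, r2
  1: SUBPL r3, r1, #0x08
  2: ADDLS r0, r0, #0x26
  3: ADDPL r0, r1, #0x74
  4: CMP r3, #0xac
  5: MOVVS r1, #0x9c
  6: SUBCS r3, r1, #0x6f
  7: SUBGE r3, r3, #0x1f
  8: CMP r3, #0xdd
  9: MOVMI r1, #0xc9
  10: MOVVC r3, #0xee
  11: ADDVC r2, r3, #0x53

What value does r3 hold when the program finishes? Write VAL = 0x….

VAL = 0xee

0: ✓ CMP  NZCV=1000
1: · SUBPL
2: ✓ ADDLS  r0←0x3f
3: · ADDPL
4: ✓ CMP  NZCV=0010
5: · MOVVS
6: ✓ SUBCS  r3←0x7b
7: ✓ SUBGE  r3←0x5c
8: ✓ CMP  NZCV=0000
9: · MOVMI
10: ✓ MOVVC  r3←0xee
11: ✓ ADDVC  r2←0x41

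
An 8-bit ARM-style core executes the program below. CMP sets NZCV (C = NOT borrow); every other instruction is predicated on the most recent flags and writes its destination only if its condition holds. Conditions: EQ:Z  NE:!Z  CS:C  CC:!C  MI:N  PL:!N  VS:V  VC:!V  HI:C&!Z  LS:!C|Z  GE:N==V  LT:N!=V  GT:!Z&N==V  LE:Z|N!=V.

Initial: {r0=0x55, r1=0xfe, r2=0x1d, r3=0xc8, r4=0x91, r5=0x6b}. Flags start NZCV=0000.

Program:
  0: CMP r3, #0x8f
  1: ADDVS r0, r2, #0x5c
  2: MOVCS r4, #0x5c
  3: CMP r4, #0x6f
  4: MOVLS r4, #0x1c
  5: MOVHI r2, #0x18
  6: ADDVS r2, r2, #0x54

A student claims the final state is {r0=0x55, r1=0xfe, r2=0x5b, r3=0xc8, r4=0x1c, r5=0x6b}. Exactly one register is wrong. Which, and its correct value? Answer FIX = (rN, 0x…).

FIX = (r2, 0x1d)

0: ✓ CMP  NZCV=0010
1: · ADDVS
2: ✓ MOVCS  r4←0x5c
3: ✓ CMP  NZCV=1000
4: ✓ MOVLS  r4←0x1c
5: · MOVHI
6: · ADDVS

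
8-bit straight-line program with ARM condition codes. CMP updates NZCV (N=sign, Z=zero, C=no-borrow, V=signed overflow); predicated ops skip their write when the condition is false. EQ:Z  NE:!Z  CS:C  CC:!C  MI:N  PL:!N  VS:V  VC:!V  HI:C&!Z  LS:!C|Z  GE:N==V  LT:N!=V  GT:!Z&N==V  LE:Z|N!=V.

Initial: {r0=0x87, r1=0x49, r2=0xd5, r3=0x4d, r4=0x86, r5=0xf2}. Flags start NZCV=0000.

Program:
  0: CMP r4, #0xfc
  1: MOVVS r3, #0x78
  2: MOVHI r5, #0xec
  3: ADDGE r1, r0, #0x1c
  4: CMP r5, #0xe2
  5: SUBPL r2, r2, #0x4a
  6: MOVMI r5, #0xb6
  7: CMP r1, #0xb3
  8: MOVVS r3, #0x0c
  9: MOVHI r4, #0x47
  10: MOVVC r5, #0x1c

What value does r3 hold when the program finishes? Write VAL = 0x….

VAL = 0x0c

[0] flags=1000 → (cmp)
[1] flags=1000 VS?F → skip
[2] flags=1000 HI?F → skip
[3] flags=1000 GE?F → skip
[4] flags=0010 → (cmp)
[5] flags=0010 PL?T → r2=0x8b
[6] flags=0010 MI?F → skip
[7] flags=1001 → (cmp)
[8] flags=1001 VS?T → r3=0x0c
[9] flags=1001 HI?F → skip
[10] flags=1001 VC?F → skip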